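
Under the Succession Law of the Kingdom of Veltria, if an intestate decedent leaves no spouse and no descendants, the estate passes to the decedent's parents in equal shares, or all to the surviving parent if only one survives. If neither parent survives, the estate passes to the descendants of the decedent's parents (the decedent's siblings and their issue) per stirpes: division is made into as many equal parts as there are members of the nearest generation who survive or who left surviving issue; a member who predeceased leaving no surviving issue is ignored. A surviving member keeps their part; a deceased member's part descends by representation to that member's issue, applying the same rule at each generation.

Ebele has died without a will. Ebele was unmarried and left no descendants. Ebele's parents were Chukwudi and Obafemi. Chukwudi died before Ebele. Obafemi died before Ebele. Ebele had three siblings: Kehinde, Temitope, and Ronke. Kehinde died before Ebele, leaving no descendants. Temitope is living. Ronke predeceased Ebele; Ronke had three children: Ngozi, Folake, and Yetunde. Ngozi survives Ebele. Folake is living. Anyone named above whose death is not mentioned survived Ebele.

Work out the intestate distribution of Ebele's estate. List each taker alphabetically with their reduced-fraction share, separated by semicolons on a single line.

Neither parent survives and there are no descendants, so the estate passes to Ebele's siblings and their issue per stirpes.
Kehinde left no surviving issue, so that branch lapses and is disregarded.
The estate is divided into 2 equal shares of 1/2 among Temitope, Ronke.
Temitope is living and takes 1/2.
Ronke predeceased; the 1/2 allotted to Ronke's branch passes to Ronke's issue by representation.
The 1/2 is divided into 3 equal shares of 1/6 among Ngozi, Folake, Yetunde.
Ngozi is living and takes 1/6.
Folake is living and takes 1/6.
Yetunde is living and takes 1/6.

Folake 1/6; Ngozi 1/6; Temitope 1/2; Yetunde 1/6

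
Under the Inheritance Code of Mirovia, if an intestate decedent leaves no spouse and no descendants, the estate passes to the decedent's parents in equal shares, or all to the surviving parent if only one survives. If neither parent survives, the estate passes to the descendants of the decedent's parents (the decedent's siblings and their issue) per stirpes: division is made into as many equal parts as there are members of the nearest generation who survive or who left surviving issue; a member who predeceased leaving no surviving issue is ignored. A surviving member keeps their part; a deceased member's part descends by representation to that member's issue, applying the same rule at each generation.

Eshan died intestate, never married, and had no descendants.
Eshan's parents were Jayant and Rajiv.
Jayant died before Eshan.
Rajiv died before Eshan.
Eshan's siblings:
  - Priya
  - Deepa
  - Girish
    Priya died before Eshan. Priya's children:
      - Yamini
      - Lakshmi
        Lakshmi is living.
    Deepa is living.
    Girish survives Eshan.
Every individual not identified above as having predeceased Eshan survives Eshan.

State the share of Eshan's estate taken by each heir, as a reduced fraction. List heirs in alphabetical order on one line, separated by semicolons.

Deepa 1/3; Girish 1/3; Lakshmi 1/6; Yamini 1/6

Neither parent survives and there are no descendants, so the estate passes to Eshan's siblings and their issue per stirpes.
The estate is divided into 3 equal shares of 1/3 among Priya, Deepa, Girish.
Priya predeceased; the 1/3 allotted to Priya's branch passes to Priya's issue by representation.
The 1/3 is divided into 2 equal shares of 1/6 among Yamini, Lakshmi.
Yamini is living and takes 1/6.
Lakshmi is living and takes 1/6.
Deepa is living and takes 1/3.
Girish is living and takes 1/3.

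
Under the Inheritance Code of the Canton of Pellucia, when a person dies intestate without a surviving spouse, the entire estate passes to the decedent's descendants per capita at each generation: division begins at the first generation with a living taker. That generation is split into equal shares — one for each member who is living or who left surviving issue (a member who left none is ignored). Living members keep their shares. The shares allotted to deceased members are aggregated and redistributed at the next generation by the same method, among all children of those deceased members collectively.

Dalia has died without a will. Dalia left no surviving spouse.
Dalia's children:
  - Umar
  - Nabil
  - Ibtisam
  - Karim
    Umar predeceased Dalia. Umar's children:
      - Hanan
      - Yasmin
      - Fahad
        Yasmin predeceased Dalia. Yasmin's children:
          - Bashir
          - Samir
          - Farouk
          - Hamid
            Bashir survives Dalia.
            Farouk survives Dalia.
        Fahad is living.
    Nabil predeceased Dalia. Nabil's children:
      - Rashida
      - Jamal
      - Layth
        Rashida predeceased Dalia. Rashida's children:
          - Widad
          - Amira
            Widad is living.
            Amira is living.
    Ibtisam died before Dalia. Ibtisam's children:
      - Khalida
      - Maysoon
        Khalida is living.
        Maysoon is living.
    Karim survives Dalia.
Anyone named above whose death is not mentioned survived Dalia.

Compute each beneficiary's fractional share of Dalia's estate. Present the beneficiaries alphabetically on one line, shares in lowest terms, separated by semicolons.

There is no surviving spouse, so the entire estate passes to Dalia's descendants per capita at each generation.
At generation 1 (Umar, Nabil, Ibtisam, Karim) there are 4 shares of (1)/4 = 1/4 each.
Living: Karim — each takes 1/4.
Deceased: Umar, Nabil, and Ibtisam. Their combined 3/4 is pooled and carried to generation 2.
At generation 2 (Hanan, Yasmin, Fahad, Rashida, Jamal, Layth, Khalida, Maysoon) there are 8 shares of (3/4)/8 = 3/32 each.
Living: Hanan, Fahad, Jamal, Layth, Khalida, and Maysoon — each takes 3/32.
Deceased: Yasmin and Rashida. Their combined 3/16 is pooled and carried to generation 3.
At generation 3 (Bashir, Samir, Farouk, Hamid, Widad, Amira) there are 6 shares of (3/16)/6 = 1/32 each.
Living: Bashir, Samir, Farouk, Hamid, Widad, and Amira — each takes 1/32.

Amira 1/32; Bashir 1/32; Fahad 3/32; Farouk 1/32; Hamid 1/32; Hanan 3/32; Jamal 3/32; Karim 1/4; Khalida 3/32; Layth 3/32; Maysoon 3/32; Samir 1/32; Widad 1/32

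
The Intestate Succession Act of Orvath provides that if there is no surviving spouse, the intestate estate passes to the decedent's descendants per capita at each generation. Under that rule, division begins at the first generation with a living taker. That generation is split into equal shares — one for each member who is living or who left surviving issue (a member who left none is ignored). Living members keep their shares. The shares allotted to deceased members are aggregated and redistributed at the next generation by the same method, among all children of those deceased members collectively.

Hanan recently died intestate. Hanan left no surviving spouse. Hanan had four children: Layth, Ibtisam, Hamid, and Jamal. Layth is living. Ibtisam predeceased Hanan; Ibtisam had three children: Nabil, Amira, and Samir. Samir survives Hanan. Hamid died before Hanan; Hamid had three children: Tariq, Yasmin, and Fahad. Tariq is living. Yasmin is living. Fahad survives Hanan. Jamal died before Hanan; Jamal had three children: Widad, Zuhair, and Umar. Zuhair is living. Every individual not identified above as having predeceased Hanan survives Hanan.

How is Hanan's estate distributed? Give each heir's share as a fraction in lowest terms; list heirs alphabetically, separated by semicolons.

There is no surviving spouse, so the entire estate passes to Hanan's descendants per capita at each generation.
At generation 1 (Layth, Ibtisam, Hamid, Jamal) there are 4 shares of (1)/4 = 1/4 each.
Living: Layth — each takes 1/4.
Deceased: Ibtisam, Hamid, and Jamal. Their combined 3/4 is pooled and carried to generation 2.
At generation 2 (Nabil, Amira, Samir, Tariq, Yasmin, Fahad, Widad, Zuhair, Umar) there are 9 shares of (3/4)/9 = 1/12 each.
Living: Nabil, Amira, Samir, Tariq, Yasmin, Fahad, Widad, Zuhair, and Umar — each takes 1/12.

Amira 1/12; Fahad 1/12; Layth 1/4; Nabil 1/12; Samir 1/12; Tariq 1/12; Umar 1/12; Widad 1/12; Yasmin 1/12; Zuhair 1/12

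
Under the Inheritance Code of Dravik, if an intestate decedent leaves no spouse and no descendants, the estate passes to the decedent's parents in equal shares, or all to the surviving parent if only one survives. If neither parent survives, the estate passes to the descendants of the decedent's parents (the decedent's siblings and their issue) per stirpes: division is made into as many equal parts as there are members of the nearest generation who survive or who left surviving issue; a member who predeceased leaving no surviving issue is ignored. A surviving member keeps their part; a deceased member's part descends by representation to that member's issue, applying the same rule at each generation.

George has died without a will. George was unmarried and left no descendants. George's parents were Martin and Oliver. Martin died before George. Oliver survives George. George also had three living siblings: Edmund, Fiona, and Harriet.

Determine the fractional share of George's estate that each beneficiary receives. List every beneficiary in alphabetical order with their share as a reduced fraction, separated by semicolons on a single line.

Oliver 1

Only one parent, Oliver, survives, so Oliver takes the entire estate. The siblings take nothing because a surviving parent has priority.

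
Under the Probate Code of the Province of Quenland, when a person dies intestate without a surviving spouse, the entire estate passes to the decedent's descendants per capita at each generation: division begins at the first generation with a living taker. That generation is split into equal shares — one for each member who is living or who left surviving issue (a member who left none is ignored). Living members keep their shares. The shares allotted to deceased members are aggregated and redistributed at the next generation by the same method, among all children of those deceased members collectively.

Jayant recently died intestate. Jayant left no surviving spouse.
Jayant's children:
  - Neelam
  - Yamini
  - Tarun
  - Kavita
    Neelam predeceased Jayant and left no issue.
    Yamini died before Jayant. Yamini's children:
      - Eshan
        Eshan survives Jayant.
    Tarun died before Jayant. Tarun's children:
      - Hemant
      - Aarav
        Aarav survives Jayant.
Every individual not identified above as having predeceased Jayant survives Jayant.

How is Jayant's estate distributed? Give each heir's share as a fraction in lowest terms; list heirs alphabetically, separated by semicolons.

Aarav 2/9; Eshan 2/9; Hemant 2/9; Kavita 1/3

There is no surviving spouse, so the entire estate passes to Jayant's descendants per capita at each generation.
At generation 1 (Yamini, Tarun, Kavita) there are 3 shares of (1)/3 = 1/3 each.
Living: Kavita — each takes 1/3.
Deceased: Yamini and Tarun. Their combined 2/3 is pooled and carried to generation 2.
At generation 2 (Eshan, Hemant, Aarav) there are 3 shares of (2/3)/3 = 2/9 each.
Living: Eshan, Hemant, and Aarav — each takes 2/9.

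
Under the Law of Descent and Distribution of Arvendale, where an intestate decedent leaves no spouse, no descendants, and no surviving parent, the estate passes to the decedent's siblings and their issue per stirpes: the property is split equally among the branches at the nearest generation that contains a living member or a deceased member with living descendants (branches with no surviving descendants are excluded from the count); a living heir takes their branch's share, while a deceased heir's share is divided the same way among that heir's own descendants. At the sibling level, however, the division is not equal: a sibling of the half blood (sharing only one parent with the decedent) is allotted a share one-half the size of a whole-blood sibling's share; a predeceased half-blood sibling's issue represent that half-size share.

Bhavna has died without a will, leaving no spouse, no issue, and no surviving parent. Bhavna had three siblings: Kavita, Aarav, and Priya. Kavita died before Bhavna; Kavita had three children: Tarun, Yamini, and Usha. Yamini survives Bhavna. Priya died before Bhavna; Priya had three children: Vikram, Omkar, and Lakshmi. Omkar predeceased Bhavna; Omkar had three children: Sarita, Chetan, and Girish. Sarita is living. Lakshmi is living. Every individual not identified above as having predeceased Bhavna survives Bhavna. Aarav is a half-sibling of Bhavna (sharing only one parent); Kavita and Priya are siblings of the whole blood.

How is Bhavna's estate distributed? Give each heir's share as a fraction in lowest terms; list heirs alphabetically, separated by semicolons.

Aarav 1/5; Chetan 2/45; Girish 2/45; Lakshmi 2/15; Sarita 2/45; Tarun 2/15; Usha 2/15; Vikram 2/15; Yamini 2/15

No spouse, descendants, or parent survives, so the estate passes to Bhavna's siblings per stirpes.
Half-blood siblings count for one-half the weight of whole-blood siblings at the initial division.
Dividing 1 in proportion to weights (total weight 5/2): Kavita (weight 1) → 2/5; Aarav (weight 1/2) → 1/5; Priya (weight 1) → 2/5.
Kavita predeceased; the 2/5 allotted to Kavita's branch passes to Kavita's issue by representation.
The 2/5 is divided into 3 equal shares of 2/15 among Tarun, Yamini, Usha.
Tarun is living and takes 2/15.
Yamini is living and takes 2/15.
Usha is living and takes 2/15.
Aarav is living and takes 1/5.
Priya predeceased; the 2/5 allotted to Priya's branch passes to Priya's issue by representation.
The 2/5 is divided into 3 equal shares of 2/15 among Vikram, Omkar, Lakshmi.
Vikram is living and takes 2/15.
Omkar predeceased; the 2/15 allotted to Omkar's branch passes to Omkar's issue by representation.
The 2/15 is divided into 3 equal shares of 2/45 among Sarita, Chetan, Girish.
Sarita is living and takes 2/45.
Chetan is living and takes 2/45.
Girish is living and takes 2/45.
Lakshmi is living and takes 2/15.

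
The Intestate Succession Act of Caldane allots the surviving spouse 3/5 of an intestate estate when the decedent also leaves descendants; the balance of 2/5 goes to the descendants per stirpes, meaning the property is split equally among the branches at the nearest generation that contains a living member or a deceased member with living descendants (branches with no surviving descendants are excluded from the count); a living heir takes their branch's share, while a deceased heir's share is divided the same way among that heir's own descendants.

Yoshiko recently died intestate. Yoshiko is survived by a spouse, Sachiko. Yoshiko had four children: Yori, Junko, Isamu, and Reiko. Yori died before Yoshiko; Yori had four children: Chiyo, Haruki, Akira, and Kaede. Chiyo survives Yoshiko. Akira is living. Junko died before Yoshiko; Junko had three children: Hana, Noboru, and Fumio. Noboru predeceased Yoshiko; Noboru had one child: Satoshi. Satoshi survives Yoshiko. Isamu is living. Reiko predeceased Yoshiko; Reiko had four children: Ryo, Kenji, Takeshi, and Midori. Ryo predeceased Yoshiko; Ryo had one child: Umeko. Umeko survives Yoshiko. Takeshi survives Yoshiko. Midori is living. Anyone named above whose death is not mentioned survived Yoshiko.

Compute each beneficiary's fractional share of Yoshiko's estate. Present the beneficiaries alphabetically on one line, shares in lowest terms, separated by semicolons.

Akira 1/40; Chiyo 1/40; Fumio 1/30; Hana 1/30; Haruki 1/40; Isamu 1/10; Kaede 1/40; Kenji 1/40; Midori 1/40; Sachiko 3/5; Satoshi 1/30; Takeshi 1/40; Umeko 1/40

Sachiko, as surviving spouse, takes 3/5.
The remaining 2/5 passes to Yoshiko's descendants per stirpes.
The 2/5 is divided into 4 equal shares of 1/10 among Yori, Junko, Isamu, Reiko.
Yori predeceased; the 1/10 allotted to Yori's branch passes to Yori's issue by representation.
The 1/10 is divided into 4 equal shares of 1/40 among Chiyo, Haruki, Akira, Kaede.
Chiyo is living and takes 1/40.
Haruki is living and takes 1/40.
Akira is living and takes 1/40.
Kaede is living and takes 1/40.
Junko predeceased; the 1/10 allotted to Junko's branch passes to Junko's issue by representation.
The 1/10 is divided into 3 equal shares of 1/30 among Hana, Noboru, Fumio.
Hana is living and takes 1/30.
Noboru predeceased; the 1/30 allotted to Noboru's branch passes to Noboru's issue by representation.
Satoshi is the sole taker at this level and receives the full 1/30.
Fumio is living and takes 1/30.
Isamu is living and takes 1/10.
Reiko predeceased; the 1/10 allotted to Reiko's branch passes to Reiko's issue by representation.
The 1/10 is divided into 4 equal shares of 1/40 among Ryo, Kenji, Takeshi, Midori.
Ryo predeceased; the 1/40 allotted to Ryo's branch passes to Ryo's issue by representation.
Umeko is the sole taker at this level and receives the full 1/40.
Kenji is living and takes 1/40.
Takeshi is living and takes 1/40.
Midori is living and takes 1/40.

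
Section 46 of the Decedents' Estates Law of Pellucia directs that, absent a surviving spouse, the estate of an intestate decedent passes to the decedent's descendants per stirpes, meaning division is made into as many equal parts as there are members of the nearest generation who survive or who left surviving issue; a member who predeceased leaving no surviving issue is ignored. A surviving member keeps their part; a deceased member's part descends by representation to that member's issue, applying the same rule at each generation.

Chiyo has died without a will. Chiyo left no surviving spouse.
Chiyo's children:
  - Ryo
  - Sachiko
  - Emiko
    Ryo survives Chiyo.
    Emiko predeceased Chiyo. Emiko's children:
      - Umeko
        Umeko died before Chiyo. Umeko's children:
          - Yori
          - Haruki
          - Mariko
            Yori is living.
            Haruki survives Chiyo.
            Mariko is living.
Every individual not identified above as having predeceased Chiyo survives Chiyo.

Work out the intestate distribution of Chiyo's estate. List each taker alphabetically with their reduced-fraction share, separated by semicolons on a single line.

Haruki 1/9; Mariko 1/9; Ryo 1/3; Sachiko 1/3; Yori 1/9

There is no surviving spouse, so the entire estate passes to Chiyo's descendants per stirpes.
The estate is divided into 3 equal shares of 1/3 among Ryo, Sachiko, Emiko.
Ryo is living and takes 1/3.
Sachiko is living and takes 1/3.
Emiko predeceased; the 1/3 allotted to Emiko's branch passes to Emiko's issue by representation.
Umeko's line is the sole branch at this level, so the full 1/3 passes to Umeko's issue by representation.
The 1/3 is divided into 3 equal shares of 1/9 among Yori, Haruki, Mariko.
Yori is living and takes 1/9.
Haruki is living and takes 1/9.
Mariko is living and takes 1/9.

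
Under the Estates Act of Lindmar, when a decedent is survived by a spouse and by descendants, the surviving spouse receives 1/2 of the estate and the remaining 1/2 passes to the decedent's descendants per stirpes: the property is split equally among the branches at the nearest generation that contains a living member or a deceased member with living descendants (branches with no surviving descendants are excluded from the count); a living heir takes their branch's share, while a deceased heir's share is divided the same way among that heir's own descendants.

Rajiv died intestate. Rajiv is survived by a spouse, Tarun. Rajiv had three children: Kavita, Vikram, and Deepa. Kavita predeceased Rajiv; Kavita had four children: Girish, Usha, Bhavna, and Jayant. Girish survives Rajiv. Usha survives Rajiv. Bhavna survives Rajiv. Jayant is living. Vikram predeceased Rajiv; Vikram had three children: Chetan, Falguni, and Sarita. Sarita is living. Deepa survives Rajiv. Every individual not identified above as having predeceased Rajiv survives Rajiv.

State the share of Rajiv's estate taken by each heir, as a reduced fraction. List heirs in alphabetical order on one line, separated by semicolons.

Bhavna 1/24; Chetan 1/18; Deepa 1/6; Falguni 1/18; Girish 1/24; Jayant 1/24; Sarita 1/18; Tarun 1/2; Usha 1/24

Tarun, as surviving spouse, takes 1/2.
The remaining 1/2 passes to Rajiv's descendants per stirpes.
The 1/2 is divided into 3 equal shares of 1/6 among Kavita, Vikram, Deepa.
Kavita predeceased; the 1/6 allotted to Kavita's branch passes to Kavita's issue by representation.
The 1/6 is divided into 4 equal shares of 1/24 among Girish, Usha, Bhavna, Jayant.
Girish is living and takes 1/24.
Usha is living and takes 1/24.
Bhavna is living and takes 1/24.
Jayant is living and takes 1/24.
Vikram predeceased; the 1/6 allotted to Vikram's branch passes to Vikram's issue by representation.
The 1/6 is divided into 3 equal shares of 1/18 among Chetan, Falguni, Sarita.
Chetan is living and takes 1/18.
Falguni is living and takes 1/18.
Sarita is living and takes 1/18.
Deepa is living and takes 1/6.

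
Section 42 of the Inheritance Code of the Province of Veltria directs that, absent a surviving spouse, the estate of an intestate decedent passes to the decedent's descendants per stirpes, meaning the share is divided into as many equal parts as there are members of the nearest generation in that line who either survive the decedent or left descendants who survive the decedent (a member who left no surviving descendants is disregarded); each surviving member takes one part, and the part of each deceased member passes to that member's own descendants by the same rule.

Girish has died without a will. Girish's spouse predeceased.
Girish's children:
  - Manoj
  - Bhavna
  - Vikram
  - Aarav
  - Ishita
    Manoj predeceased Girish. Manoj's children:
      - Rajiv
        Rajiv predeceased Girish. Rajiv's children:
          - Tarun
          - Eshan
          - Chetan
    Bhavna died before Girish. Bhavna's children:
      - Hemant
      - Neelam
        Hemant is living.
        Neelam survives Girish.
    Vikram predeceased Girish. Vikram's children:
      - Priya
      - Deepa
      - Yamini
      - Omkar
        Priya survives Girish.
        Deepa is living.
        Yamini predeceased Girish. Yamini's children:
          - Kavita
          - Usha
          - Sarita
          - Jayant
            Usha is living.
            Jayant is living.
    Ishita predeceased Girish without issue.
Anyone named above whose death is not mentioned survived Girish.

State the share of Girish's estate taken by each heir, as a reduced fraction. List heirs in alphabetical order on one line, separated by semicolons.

Aarav 1/4; Chetan 1/12; Deepa 1/16; Eshan 1/12; Hemant 1/8; Jayant 1/64; Kavita 1/64; Neelam 1/8; Omkar 1/16; Priya 1/16; Sarita 1/64; Tarun 1/12; Usha 1/64

There is no surviving spouse, so the entire estate passes to Girish's descendants per stirpes.
Ishita left no surviving issue, so that branch lapses and is disregarded.
The estate is divided into 4 equal shares of 1/4 among Manoj, Bhavna, Vikram, Aarav.
Manoj predeceased; the 1/4 allotted to Manoj's branch passes to Manoj's issue by representation.
Rajiv's line is the sole branch at this level, so the full 1/4 passes to Rajiv's issue by representation.
The 1/4 is divided into 3 equal shares of 1/12 among Tarun, Eshan, Chetan.
Tarun is living and takes 1/12.
Eshan is living and takes 1/12.
Chetan is living and takes 1/12.
Bhavna predeceased; the 1/4 allotted to Bhavna's branch passes to Bhavna's issue by representation.
The 1/4 is divided into 2 equal shares of 1/8 among Hemant, Neelam.
Hemant is living and takes 1/8.
Neelam is living and takes 1/8.
Vikram predeceased; the 1/4 allotted to Vikram's branch passes to Vikram's issue by representation.
The 1/4 is divided into 4 equal shares of 1/16 among Priya, Deepa, Yamini, Omkar.
Priya is living and takes 1/16.
Deepa is living and takes 1/16.
Yamini predeceased; the 1/16 allotted to Yamini's branch passes to Yamini's issue by representation.
The 1/16 is divided into 4 equal shares of 1/64 among Kavita, Usha, Sarita, Jayant.
Kavita is living and takes 1/64.
Usha is living and takes 1/64.
Sarita is living and takes 1/64.
Jayant is living and takes 1/64.
Omkar is living and takes 1/16.
Aarav is living and takes 1/4.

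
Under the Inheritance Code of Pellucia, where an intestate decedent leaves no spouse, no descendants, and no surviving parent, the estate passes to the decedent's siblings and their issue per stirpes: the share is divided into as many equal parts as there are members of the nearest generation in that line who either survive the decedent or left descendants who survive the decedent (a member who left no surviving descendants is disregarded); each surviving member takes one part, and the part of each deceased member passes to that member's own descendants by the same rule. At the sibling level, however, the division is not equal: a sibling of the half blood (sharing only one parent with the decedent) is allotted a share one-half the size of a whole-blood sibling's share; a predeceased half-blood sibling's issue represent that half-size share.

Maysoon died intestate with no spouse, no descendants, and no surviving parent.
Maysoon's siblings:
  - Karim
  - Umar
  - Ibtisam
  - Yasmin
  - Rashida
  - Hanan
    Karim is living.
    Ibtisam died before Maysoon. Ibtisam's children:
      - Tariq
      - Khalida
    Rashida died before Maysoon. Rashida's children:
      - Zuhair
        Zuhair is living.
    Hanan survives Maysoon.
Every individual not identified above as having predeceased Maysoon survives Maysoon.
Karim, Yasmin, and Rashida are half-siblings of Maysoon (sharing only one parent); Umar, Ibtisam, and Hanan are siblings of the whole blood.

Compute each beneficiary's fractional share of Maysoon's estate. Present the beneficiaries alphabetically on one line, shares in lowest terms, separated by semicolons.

Hanan 2/9; Karim 1/9; Khalida 1/9; Tariq 1/9; Umar 2/9; Yasmin 1/9; Zuhair 1/9

No spouse, descendants, or parent survives, so the estate passes to Maysoon's siblings per stirpes.
Half-blood siblings count for one-half the weight of whole-blood siblings at the initial division.
Dividing 1 in proportion to weights (total weight 9/2): Karim (weight 1/2) → 1/9; Umar (weight 1) → 2/9; Ibtisam (weight 1) → 2/9; Yasmin (weight 1/2) → 1/9; Rashida (weight 1/2) → 1/9; Hanan (weight 1) → 2/9.
Karim is living and takes 1/9.
Umar is living and takes 2/9.
Ibtisam predeceased; the 2/9 allotted to Ibtisam's branch passes to Ibtisam's issue by representation.
The 2/9 is divided into 2 equal shares of 1/9 among Tariq, Khalida.
Tariq is living and takes 1/9.
Khalida is living and takes 1/9.
Yasmin is living and takes 1/9.
Rashida predeceased; the 1/9 allotted to Rashida's branch passes to Rashida's issue by representation.
Zuhair is the sole taker at this level and receives the full 1/9.
Hanan is living and takes 2/9.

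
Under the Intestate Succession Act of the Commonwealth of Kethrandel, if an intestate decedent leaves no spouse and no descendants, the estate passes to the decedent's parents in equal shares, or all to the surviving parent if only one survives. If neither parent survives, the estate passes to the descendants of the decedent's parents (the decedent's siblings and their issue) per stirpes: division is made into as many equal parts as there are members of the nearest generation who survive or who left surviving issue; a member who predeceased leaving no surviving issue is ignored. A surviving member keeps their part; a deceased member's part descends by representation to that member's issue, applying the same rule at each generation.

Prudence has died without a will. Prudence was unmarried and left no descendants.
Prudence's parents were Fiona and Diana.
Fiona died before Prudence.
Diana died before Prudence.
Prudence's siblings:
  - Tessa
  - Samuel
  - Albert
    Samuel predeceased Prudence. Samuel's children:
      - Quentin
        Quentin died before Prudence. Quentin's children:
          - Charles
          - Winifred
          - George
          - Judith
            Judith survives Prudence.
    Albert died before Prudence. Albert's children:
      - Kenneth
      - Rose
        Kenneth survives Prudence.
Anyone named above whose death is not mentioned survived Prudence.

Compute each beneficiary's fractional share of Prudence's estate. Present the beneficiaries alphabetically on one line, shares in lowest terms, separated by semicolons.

Neither parent survives and there are no descendants, so the estate passes to Prudence's siblings and their issue per stirpes.
The estate is divided into 3 equal shares of 1/3 among Tessa, Samuel, Albert.
Tessa is living and takes 1/3.
Samuel predeceased; the 1/3 allotted to Samuel's branch passes to Samuel's issue by representation.
Quentin's line is the sole branch at this level, so the full 1/3 passes to Quentin's issue by representation.
The 1/3 is divided into 4 equal shares of 1/12 among Charles, Winifred, George, Judith.
Charles is living and takes 1/12.
Winifred is living and takes 1/12.
George is living and takes 1/12.
Judith is living and takes 1/12.
Albert predeceased; the 1/3 allotted to Albert's branch passes to Albert's issue by representation.
The 1/3 is divided into 2 equal shares of 1/6 among Kenneth, Rose.
Kenneth is living and takes 1/6.
Rose is living and takes 1/6.

Charles 1/12; George 1/12; Judith 1/12; Kenneth 1/6; Rose 1/6; Tessa 1/3; Winifred 1/12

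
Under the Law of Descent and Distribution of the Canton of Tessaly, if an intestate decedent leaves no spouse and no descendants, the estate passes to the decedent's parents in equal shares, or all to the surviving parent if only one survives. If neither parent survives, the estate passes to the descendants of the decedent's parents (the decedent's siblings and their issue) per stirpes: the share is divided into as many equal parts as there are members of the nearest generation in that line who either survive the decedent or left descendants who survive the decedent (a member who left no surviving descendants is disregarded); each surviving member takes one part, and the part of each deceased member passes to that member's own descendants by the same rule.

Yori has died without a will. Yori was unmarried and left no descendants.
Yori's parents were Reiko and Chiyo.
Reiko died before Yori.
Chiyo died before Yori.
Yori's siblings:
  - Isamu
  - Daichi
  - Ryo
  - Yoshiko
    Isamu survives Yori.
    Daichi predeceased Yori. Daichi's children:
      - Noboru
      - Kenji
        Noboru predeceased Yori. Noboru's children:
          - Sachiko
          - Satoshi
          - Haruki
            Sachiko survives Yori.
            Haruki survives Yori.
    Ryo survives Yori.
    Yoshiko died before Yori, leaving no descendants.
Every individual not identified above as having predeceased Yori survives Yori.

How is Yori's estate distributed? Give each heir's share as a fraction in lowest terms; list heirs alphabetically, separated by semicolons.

Haruki 1/18; Isamu 1/3; Kenji 1/6; Ryo 1/3; Sachiko 1/18; Satoshi 1/18

Neither parent survives and there are no descendants, so the estate passes to Yori's siblings and their issue per stirpes.
Yoshiko left no surviving issue, so that branch lapses and is disregarded.
The estate is divided into 3 equal shares of 1/3 among Isamu, Daichi, Ryo.
Isamu is living and takes 1/3.
Daichi predeceased; the 1/3 allotted to Daichi's branch passes to Daichi's issue by representation.
The 1/3 is divided into 2 equal shares of 1/6 among Noboru, Kenji.
Noboru predeceased; the 1/6 allotted to Noboru's branch passes to Noboru's issue by representation.
The 1/6 is divided into 3 equal shares of 1/18 among Sachiko, Satoshi, Haruki.
Sachiko is living and takes 1/18.
Satoshi is living and takes 1/18.
Haruki is living and takes 1/18.
Kenji is living and takes 1/6.
Ryo is living and takes 1/3.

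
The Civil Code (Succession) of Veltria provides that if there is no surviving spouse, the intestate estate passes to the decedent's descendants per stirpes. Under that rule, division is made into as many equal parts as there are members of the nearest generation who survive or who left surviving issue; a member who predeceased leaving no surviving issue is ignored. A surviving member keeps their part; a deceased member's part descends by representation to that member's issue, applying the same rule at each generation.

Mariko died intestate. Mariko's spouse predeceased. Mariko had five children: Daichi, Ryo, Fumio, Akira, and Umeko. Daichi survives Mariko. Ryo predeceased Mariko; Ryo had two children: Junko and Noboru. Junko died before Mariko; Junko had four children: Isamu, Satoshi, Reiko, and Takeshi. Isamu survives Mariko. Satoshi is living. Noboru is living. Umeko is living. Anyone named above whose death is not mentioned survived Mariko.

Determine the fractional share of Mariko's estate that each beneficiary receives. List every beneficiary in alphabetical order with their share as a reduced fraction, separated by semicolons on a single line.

Akira 1/5; Daichi 1/5; Fumio 1/5; Isamu 1/40; Noboru 1/10; Reiko 1/40; Satoshi 1/40; Takeshi 1/40; Umeko 1/5

There is no surviving spouse, so the entire estate passes to Mariko's descendants per stirpes.
The estate is divided into 5 equal shares of 1/5 among Daichi, Ryo, Fumio, Akira, Umeko.
Daichi is living and takes 1/5.
Ryo predeceased; the 1/5 allotted to Ryo's branch passes to Ryo's issue by representation.
The 1/5 is divided into 2 equal shares of 1/10 among Junko, Noboru.
Junko predeceased; the 1/10 allotted to Junko's branch passes to Junko's issue by representation.
The 1/10 is divided into 4 equal shares of 1/40 among Isamu, Satoshi, Reiko, Takeshi.
Isamu is living and takes 1/40.
Satoshi is living and takes 1/40.
Reiko is living and takes 1/40.
Takeshi is living and takes 1/40.
Noboru is living and takes 1/10.
Fumio is living and takes 1/5.
Akira is living and takes 1/5.
Umeko is living and takes 1/5.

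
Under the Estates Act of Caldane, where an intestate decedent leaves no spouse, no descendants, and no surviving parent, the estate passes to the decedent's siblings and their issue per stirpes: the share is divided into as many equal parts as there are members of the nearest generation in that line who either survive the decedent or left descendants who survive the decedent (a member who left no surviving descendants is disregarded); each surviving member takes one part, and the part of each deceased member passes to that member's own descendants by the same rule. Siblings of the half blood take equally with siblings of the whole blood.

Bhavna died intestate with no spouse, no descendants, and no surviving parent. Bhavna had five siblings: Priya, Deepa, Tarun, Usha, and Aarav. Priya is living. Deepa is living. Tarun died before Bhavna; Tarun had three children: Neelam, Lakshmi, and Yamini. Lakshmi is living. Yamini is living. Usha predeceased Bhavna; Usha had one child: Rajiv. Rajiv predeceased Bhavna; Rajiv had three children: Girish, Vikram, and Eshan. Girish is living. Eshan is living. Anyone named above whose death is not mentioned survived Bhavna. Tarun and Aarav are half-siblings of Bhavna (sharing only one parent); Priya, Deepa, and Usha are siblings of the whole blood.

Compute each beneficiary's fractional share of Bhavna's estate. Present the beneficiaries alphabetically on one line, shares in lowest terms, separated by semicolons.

No spouse, descendants, or parent survives, so the estate passes to Bhavna's siblings per stirpes.
Half-blood and whole-blood siblings take equally under the stated rule.
The estate is divided into 5 equal shares of 1/5 among Priya, Deepa, Tarun, Usha, Aarav.
Priya is living and takes 1/5.
Deepa is living and takes 1/5.
Tarun predeceased; the 1/5 allotted to Tarun's branch passes to Tarun's issue by representation.
The 1/5 is divided into 3 equal shares of 1/15 among Neelam, Lakshmi, Yamini.
Neelam is living and takes 1/15.
Lakshmi is living and takes 1/15.
Yamini is living and takes 1/15.
Usha predeceased; the 1/5 allotted to Usha's branch passes to Usha's issue by representation.
Rajiv's line is the sole branch at this level, so the full 1/5 passes to Rajiv's issue by representation.
The 1/5 is divided into 3 equal shares of 1/15 among Girish, Vikram, Eshan.
Girish is living and takes 1/15.
Vikram is living and takes 1/15.
Eshan is living and takes 1/15.
Aarav is living and takes 1/5.

Aarav 1/5; Deepa 1/5; Eshan 1/15; Girish 1/15; Lakshmi 1/15; Neelam 1/15; Priya 1/5; Vikram 1/15; Yamini 1/15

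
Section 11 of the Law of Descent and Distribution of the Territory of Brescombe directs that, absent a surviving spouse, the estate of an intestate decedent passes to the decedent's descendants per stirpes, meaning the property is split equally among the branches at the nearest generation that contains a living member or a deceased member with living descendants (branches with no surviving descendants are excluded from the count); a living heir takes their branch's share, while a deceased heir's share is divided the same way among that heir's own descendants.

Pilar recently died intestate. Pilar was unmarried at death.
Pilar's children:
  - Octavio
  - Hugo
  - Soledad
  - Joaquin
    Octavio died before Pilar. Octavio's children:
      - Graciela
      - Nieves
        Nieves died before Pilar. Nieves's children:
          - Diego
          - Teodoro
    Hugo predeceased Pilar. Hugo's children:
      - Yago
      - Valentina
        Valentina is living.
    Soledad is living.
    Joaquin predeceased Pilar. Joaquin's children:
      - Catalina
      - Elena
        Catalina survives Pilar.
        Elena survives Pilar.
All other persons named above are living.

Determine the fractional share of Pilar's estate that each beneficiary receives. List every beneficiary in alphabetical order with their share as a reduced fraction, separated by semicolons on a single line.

Catalina 1/8; Diego 1/16; Elena 1/8; Graciela 1/8; Soledad 1/4; Teodoro 1/16; Valentina 1/8; Yago 1/8

There is no surviving spouse, so the entire estate passes to Pilar's descendants per stirpes.
The estate is divided into 4 equal shares of 1/4 among Octavio, Hugo, Soledad, Joaquin.
Octavio predeceased; the 1/4 allotted to Octavio's branch passes to Octavio's issue by representation.
The 1/4 is divided into 2 equal shares of 1/8 among Graciela, Nieves.
Graciela is living and takes 1/8.
Nieves predeceased; the 1/8 allotted to Nieves's branch passes to Nieves's issue by representation.
The 1/8 is divided into 2 equal shares of 1/16 among Diego, Teodoro.
Diego is living and takes 1/16.
Teodoro is living and takes 1/16.
Hugo predeceased; the 1/4 allotted to Hugo's branch passes to Hugo's issue by representation.
The 1/4 is divided into 2 equal shares of 1/8 among Yago, Valentina.
Yago is living and takes 1/8.
Valentina is living and takes 1/8.
Soledad is living and takes 1/4.
Joaquin predeceased; the 1/4 allotted to Joaquin's branch passes to Joaquin's issue by representation.
The 1/4 is divided into 2 equal shares of 1/8 among Catalina, Elena.
Catalina is living and takes 1/8.
Elena is living and takes 1/8.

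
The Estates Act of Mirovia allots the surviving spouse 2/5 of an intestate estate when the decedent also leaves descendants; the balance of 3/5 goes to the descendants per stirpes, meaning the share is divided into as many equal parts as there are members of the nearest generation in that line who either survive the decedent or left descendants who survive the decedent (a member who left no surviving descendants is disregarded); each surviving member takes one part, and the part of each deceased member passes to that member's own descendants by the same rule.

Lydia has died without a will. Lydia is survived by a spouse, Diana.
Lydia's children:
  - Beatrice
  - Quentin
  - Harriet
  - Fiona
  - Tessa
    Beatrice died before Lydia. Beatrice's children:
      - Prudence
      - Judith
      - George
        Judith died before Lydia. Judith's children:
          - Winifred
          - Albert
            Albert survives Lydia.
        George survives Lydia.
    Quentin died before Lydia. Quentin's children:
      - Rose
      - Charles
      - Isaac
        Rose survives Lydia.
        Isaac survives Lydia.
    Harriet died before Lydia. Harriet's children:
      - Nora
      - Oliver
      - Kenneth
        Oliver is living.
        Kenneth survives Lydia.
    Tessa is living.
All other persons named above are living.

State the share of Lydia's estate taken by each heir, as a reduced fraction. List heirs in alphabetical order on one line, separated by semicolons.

Albert 1/50; Charles 1/25; Diana 2/5; Fiona 3/25; George 1/25; Isaac 1/25; Kenneth 1/25; Nora 1/25; Oliver 1/25; Prudence 1/25; Rose 1/25; Tessa 3/25; Winifred 1/50

Diana, as surviving spouse, takes 2/5.
The remaining 3/5 passes to Lydia's descendants per stirpes.
The 3/5 is divided into 5 equal shares of 3/25 among Beatrice, Quentin, Harriet, Fiona, Tessa.
Beatrice predeceased; the 3/25 allotted to Beatrice's branch passes to Beatrice's issue by representation.
The 3/25 is divided into 3 equal shares of 1/25 among Prudence, Judith, George.
Prudence is living and takes 1/25.
Judith predeceased; the 1/25 allotted to Judith's branch passes to Judith's issue by representation.
The 1/25 is divided into 2 equal shares of 1/50 among Winifred, Albert.
Winifred is living and takes 1/50.
Albert is living and takes 1/50.
George is living and takes 1/25.
Quentin predeceased; the 3/25 allotted to Quentin's branch passes to Quentin's issue by representation.
The 3/25 is divided into 3 equal shares of 1/25 among Rose, Charles, Isaac.
Rose is living and takes 1/25.
Charles is living and takes 1/25.
Isaac is living and takes 1/25.
Harriet predeceased; the 3/25 allotted to Harriet's branch passes to Harriet's issue by representation.
The 3/25 is divided into 3 equal shares of 1/25 among Nora, Oliver, Kenneth.
Nora is living and takes 1/25.
Oliver is living and takes 1/25.
Kenneth is living and takes 1/25.
Fiona is living and takes 3/25.
Tessa is living and takes 3/25.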